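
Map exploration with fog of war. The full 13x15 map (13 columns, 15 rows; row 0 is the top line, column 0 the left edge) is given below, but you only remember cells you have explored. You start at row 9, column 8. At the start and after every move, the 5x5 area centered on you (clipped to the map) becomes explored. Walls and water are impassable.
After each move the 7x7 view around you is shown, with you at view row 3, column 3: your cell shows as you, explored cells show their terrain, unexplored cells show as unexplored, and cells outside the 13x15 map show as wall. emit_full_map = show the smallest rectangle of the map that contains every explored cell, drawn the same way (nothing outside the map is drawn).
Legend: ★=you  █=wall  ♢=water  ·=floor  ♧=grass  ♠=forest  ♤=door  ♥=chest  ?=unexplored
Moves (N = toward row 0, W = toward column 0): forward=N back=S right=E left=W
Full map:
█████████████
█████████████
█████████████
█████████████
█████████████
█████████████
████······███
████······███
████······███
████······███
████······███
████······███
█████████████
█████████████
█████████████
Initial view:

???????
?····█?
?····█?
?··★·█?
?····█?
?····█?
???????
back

?····█?
?····█?
?····█?
?··★·█?
?····█?
?█████?
???????

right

····█??
····██?
····██?
···★██?
····██?
██████?
???????

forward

???????
····██?
····██?
···★██?
····██?
····██?
██████?

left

???????
?····██
?····██
?··★·██
?····██
?····██
?██████

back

?····██
?····██
?····██
?··★·██
?····██
?██████
???????

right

····██?
····██?
····██?
···★██?
····██?
██████?
???????

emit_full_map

····██
····██
····██
···★██
····██
██████

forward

???????
····██?
····██?
···★██?
····██?
····██?
██████?

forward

???????
?···██?
····██?
···★██?
····██?
····██?
····██?

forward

???????
?█████?
?···██?
···★██?
····██?
····██?
····██?

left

???????
?██████
?····██
?··★·██
?····██
?····██
?····██

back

?██████
?····██
?····██
?··★·██
?····██
?····██
?····██

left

??█████
?·····█
?·····█
?··★··█
?·····█
?·····█
??····█

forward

???????
?██████
?·····█
?··★··█
?·····█
?·····█
?·····█

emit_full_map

███████
·····██
··★··██
·····██
·····██
·····██
?····██
?██████

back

?██████
?·····█
?·····█
?··★··█
?·····█
?·····█
??····█

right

███████
·····██
·····██
···★·██
·····██
·····██
?····██

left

?██████
?·····█
?·····█
?··★··█
?·····█
?·····█
??····█

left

??█████
?······
?······
?··★···
?······
?······
???····

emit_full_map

?███████
······██
······██
··★···██
······██
······██
??····██
??██████


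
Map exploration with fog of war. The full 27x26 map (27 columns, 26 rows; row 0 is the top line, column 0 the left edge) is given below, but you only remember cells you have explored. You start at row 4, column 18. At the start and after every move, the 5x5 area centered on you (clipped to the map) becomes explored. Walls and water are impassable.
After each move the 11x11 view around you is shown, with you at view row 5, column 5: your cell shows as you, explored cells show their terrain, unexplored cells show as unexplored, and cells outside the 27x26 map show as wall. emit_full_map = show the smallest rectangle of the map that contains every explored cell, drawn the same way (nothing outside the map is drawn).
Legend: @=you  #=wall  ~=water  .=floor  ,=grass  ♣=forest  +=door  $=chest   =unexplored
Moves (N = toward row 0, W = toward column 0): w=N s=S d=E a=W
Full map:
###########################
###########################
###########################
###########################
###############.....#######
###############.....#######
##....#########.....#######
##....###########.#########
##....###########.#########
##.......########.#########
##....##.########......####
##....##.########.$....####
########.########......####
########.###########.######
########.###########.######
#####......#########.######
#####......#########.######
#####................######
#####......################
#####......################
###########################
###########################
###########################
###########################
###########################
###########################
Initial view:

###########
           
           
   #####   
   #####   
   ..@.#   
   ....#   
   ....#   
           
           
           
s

           
           
   #####   
   #####   
   ....#   
   ..@.#   
   ....#   
   #.###   
           
           
           

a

           
           
    #####  
   ######  
   .....#  
   ..@..#  
   .....#  
   ##.###  
           
           
           

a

           
           
     ##### 
   ####### 
   #.....# 
   #.@...# 
   #.....# 
   ###.### 
           
           
           

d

           
           
    #####  
  #######  
  #.....#  
  #..@..#  
  #.....#  
  ###.###  
           
           
           

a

           
           
     ##### 
   ####### 
   #.....# 
   #.@...# 
   #.....# 
   ###.### 
           
           
           

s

           
     ##### 
   ####### 
   #.....# 
   #.....# 
   #.@...# 
   ###.### 
   ###.#   
           
           
           

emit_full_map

  #####
#######
#.....#
#.....#
#.@...#
###.###
###.#  

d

           
    #####  
  #######  
  #.....#  
  #.....#  
  #..@..#  
  ###.###  
  ###.##   
           
           
           

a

           
     ##### 
   ####### 
   #.....# 
   #.....# 
   #.@...# 
   ###.### 
   ###.##  
           
           
           

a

           
      #####
    #######
   ##.....#
   ##.....#
   ##@....#
   ####.###
   ####.## 
           
           
           

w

           
           
      #####
   ########
   ##.....#
   ##@....#
   ##.....#
   ####.###
   ####.## 
           
           

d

           
           
     ##### 
  ######## 
  ##.....# 
  ##.@...# 
  ##.....# 
  ####.### 
  ####.##  
           
           

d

           
           
    #####  
 ########  
 ##.....#  
 ##..@..#  
 ##.....#  
 ####.###  
 ####.##   
           
           

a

           
           
     ##### 
  ######## 
  ##.....# 
  ##.@...# 
  ##.....# 
  ####.### 
  ####.##  
           
           

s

           
     ##### 
  ######## 
  ##.....# 
  ##.....# 
  ##.@...# 
  ####.### 
  ####.##  
           
           
           

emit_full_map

   #####
########
##.....#
##.....#
##.@...#
####.###
####.## 


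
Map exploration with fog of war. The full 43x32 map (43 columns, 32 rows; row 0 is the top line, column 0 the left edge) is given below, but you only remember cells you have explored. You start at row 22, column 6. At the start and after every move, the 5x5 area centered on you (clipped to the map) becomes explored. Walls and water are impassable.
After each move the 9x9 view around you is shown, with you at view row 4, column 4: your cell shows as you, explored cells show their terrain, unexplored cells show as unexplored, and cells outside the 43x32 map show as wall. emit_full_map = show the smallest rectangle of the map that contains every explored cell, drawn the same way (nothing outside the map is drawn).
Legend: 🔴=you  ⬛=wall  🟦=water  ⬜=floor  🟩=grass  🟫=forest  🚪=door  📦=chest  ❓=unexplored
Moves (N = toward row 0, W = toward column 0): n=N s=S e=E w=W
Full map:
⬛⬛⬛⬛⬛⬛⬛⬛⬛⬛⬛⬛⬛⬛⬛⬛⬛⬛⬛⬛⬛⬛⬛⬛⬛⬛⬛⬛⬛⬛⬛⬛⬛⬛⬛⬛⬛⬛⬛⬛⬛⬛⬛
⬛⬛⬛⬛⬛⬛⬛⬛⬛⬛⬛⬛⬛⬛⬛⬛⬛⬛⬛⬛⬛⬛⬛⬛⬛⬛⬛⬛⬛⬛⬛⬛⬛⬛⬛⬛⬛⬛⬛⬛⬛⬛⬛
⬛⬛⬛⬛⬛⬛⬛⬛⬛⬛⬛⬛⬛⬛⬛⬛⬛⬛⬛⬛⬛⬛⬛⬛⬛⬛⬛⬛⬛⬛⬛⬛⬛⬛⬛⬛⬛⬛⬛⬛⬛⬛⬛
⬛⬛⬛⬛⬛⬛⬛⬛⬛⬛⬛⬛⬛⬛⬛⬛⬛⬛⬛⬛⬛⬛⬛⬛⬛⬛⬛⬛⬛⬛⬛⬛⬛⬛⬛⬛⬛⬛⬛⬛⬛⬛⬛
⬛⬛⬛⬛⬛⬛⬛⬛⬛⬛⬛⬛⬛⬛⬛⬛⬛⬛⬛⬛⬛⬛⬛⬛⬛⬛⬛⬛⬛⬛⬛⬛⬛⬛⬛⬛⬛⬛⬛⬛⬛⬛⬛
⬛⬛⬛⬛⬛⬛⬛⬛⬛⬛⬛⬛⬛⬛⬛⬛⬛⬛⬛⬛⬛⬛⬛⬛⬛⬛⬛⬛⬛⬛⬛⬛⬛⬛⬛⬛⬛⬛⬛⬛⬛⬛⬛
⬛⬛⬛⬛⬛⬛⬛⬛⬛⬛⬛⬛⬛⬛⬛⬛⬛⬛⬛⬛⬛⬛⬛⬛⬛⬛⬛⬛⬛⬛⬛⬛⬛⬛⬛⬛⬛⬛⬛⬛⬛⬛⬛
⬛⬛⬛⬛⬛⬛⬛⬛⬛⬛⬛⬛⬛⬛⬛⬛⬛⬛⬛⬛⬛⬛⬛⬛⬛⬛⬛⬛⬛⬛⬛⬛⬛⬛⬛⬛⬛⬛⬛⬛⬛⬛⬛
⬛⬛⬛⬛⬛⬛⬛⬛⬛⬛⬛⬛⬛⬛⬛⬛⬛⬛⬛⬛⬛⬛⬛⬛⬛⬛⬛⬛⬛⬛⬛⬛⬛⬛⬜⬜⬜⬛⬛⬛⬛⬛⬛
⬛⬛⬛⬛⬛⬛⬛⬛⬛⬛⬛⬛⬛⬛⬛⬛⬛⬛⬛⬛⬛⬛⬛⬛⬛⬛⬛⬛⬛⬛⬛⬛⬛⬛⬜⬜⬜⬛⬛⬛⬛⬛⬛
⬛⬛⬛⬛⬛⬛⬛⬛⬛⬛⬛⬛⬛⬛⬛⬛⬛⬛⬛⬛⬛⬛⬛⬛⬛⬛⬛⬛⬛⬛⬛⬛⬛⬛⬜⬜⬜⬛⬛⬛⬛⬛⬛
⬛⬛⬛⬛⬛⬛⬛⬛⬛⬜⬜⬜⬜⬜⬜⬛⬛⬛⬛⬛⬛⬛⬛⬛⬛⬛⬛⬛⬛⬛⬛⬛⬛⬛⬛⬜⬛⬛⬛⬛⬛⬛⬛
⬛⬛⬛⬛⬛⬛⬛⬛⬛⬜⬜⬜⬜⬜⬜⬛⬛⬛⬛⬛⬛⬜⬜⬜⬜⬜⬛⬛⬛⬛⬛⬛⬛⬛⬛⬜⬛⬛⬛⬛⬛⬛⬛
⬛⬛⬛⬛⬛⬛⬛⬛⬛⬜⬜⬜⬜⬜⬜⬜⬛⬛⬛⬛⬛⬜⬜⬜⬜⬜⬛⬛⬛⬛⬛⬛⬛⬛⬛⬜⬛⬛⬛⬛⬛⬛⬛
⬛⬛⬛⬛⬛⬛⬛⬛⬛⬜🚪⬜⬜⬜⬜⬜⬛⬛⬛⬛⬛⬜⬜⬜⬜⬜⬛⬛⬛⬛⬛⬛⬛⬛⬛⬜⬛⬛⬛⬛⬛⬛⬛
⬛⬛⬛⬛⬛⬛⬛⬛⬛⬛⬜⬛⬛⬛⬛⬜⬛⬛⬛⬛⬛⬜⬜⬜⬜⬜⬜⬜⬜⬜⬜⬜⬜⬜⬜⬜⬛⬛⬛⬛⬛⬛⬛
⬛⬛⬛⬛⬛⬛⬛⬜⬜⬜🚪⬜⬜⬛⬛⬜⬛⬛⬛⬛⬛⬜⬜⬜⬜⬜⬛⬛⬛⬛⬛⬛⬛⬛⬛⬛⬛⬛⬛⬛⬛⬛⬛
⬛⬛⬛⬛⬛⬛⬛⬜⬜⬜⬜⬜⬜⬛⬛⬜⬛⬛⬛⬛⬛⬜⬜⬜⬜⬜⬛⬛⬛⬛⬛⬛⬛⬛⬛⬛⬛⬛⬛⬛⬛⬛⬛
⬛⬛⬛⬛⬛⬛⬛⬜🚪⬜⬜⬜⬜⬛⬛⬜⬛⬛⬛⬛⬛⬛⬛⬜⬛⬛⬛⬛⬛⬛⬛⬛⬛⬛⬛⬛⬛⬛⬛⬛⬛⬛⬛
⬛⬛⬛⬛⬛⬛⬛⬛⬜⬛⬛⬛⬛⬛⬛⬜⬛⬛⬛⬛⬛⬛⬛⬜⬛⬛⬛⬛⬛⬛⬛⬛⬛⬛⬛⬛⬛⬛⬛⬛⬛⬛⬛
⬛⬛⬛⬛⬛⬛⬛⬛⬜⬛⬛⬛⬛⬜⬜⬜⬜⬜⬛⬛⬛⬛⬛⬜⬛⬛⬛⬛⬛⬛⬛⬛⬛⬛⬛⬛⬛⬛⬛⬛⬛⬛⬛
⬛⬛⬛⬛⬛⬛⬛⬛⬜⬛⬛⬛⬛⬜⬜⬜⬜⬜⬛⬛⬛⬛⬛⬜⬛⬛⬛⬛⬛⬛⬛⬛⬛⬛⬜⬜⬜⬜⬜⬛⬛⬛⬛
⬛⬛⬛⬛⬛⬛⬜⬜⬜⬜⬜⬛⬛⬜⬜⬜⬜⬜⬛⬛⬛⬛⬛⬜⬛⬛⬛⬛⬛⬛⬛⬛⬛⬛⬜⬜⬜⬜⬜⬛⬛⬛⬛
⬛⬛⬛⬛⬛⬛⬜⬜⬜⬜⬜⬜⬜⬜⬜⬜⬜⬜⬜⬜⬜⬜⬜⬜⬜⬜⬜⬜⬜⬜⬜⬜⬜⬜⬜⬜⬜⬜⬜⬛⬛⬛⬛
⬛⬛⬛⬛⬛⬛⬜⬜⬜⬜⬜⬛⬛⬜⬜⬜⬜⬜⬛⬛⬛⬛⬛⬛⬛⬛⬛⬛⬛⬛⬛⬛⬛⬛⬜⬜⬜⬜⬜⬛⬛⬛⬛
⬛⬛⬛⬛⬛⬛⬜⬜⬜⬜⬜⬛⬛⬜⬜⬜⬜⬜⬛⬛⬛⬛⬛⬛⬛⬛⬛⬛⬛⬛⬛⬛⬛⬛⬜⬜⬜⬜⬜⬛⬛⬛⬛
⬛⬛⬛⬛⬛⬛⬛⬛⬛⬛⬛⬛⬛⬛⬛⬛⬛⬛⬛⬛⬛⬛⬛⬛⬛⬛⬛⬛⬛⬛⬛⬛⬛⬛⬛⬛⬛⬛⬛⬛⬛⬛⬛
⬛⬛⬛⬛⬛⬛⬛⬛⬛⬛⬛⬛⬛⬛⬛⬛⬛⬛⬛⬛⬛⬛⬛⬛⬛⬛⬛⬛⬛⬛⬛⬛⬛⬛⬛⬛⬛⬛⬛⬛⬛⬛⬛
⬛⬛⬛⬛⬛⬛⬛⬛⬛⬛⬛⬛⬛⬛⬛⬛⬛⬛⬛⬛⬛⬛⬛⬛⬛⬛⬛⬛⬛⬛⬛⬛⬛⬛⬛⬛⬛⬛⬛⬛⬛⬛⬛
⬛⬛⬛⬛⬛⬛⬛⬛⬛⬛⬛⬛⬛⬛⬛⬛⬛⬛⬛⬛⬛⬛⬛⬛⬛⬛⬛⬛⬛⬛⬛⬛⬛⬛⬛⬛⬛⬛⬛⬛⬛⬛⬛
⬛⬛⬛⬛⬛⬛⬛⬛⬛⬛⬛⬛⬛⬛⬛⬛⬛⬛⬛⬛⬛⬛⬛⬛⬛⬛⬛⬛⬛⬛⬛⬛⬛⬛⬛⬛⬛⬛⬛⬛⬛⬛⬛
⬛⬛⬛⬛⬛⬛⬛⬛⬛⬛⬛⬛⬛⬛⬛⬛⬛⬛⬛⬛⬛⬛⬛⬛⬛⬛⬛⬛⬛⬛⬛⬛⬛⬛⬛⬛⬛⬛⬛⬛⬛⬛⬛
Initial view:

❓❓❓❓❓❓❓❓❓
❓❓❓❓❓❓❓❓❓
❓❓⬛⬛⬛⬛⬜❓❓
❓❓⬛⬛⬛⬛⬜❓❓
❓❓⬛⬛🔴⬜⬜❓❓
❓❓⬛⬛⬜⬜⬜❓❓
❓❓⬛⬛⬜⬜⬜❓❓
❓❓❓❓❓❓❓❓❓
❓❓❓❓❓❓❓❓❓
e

❓❓❓❓❓❓❓❓❓
❓❓❓❓❓❓❓❓❓
❓⬛⬛⬛⬛⬜⬛❓❓
❓⬛⬛⬛⬛⬜⬛❓❓
❓⬛⬛⬜🔴⬜⬜❓❓
❓⬛⬛⬜⬜⬜⬜❓❓
❓⬛⬛⬜⬜⬜⬜❓❓
❓❓❓❓❓❓❓❓❓
❓❓❓❓❓❓❓❓❓

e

❓❓❓❓❓❓❓❓❓
❓❓❓❓❓❓❓❓❓
⬛⬛⬛⬛⬜⬛⬛❓❓
⬛⬛⬛⬛⬜⬛⬛❓❓
⬛⬛⬜⬜🔴⬜⬜❓❓
⬛⬛⬜⬜⬜⬜⬜❓❓
⬛⬛⬜⬜⬜⬜⬜❓❓
❓❓❓❓❓❓❓❓❓
❓❓❓❓❓❓❓❓❓

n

❓❓❓❓❓❓❓❓❓
❓❓❓❓❓❓❓❓❓
❓❓⬛⬛⬜⬛⬛❓❓
⬛⬛⬛⬛⬜⬛⬛❓❓
⬛⬛⬛⬛🔴⬛⬛❓❓
⬛⬛⬜⬜⬜⬜⬜❓❓
⬛⬛⬜⬜⬜⬜⬜❓❓
⬛⬛⬜⬜⬜⬜⬜❓❓
❓❓❓❓❓❓❓❓❓

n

❓❓❓❓❓❓❓❓❓
❓❓❓❓❓❓❓❓❓
❓❓⬛⬜🚪⬜⬜❓❓
❓❓⬛⬛⬜⬛⬛❓❓
⬛⬛⬛⬛🔴⬛⬛❓❓
⬛⬛⬛⬛⬜⬛⬛❓❓
⬛⬛⬜⬜⬜⬜⬜❓❓
⬛⬛⬜⬜⬜⬜⬜❓❓
⬛⬛⬜⬜⬜⬜⬜❓❓

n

❓❓❓❓❓❓❓❓❓
❓❓❓❓❓❓❓❓❓
❓❓⬛⬜⬜⬜⬜❓❓
❓❓⬛⬜🚪⬜⬜❓❓
❓❓⬛⬛🔴⬛⬛❓❓
⬛⬛⬛⬛⬜⬛⬛❓❓
⬛⬛⬛⬛⬜⬛⬛❓❓
⬛⬛⬜⬜⬜⬜⬜❓❓
⬛⬛⬜⬜⬜⬜⬜❓❓

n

❓❓❓❓❓❓❓❓❓
❓❓❓❓❓❓❓❓❓
❓❓⬛⬜⬜⬜🚪❓❓
❓❓⬛⬜⬜⬜⬜❓❓
❓❓⬛⬜🔴⬜⬜❓❓
❓❓⬛⬛⬜⬛⬛❓❓
⬛⬛⬛⬛⬜⬛⬛❓❓
⬛⬛⬛⬛⬜⬛⬛❓❓
⬛⬛⬜⬜⬜⬜⬜❓❓

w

❓❓❓❓❓❓❓❓❓
❓❓❓❓❓❓❓❓❓
❓❓⬛⬛⬜⬜⬜🚪❓
❓❓⬛⬛⬜⬜⬜⬜❓
❓❓⬛⬛🔴🚪⬜⬜❓
❓❓⬛⬛⬛⬜⬛⬛❓
❓⬛⬛⬛⬛⬜⬛⬛❓
❓⬛⬛⬛⬛⬜⬛⬛❓
❓⬛⬛⬜⬜⬜⬜⬜❓

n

❓❓❓❓❓❓❓❓❓
❓❓❓❓❓❓❓❓❓
❓❓⬛⬛⬛⬛⬛❓❓
❓❓⬛⬛⬜⬜⬜🚪❓
❓❓⬛⬛🔴⬜⬜⬜❓
❓❓⬛⬛⬜🚪⬜⬜❓
❓❓⬛⬛⬛⬜⬛⬛❓
❓⬛⬛⬛⬛⬜⬛⬛❓
❓⬛⬛⬛⬛⬜⬛⬛❓

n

❓❓❓❓❓❓❓❓❓
❓❓❓❓❓❓❓❓❓
❓❓⬛⬛⬛⬛⬜❓❓
❓❓⬛⬛⬛⬛⬛❓❓
❓❓⬛⬛🔴⬜⬜🚪❓
❓❓⬛⬛⬜⬜⬜⬜❓
❓❓⬛⬛⬜🚪⬜⬜❓
❓❓⬛⬛⬛⬜⬛⬛❓
❓⬛⬛⬛⬛⬜⬛⬛❓

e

❓❓❓❓❓❓❓❓❓
❓❓❓❓❓❓❓❓❓
❓⬛⬛⬛⬛⬜🚪❓❓
❓⬛⬛⬛⬛⬛⬜❓❓
❓⬛⬛⬜🔴⬜🚪❓❓
❓⬛⬛⬜⬜⬜⬜❓❓
❓⬛⬛⬜🚪⬜⬜❓❓
❓⬛⬛⬛⬜⬛⬛❓❓
⬛⬛⬛⬛⬜⬛⬛❓❓

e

❓❓❓❓❓❓❓❓❓
❓❓❓❓❓❓❓❓❓
⬛⬛⬛⬛⬜🚪⬜❓❓
⬛⬛⬛⬛⬛⬜⬛❓❓
⬛⬛⬜⬜🔴🚪⬜❓❓
⬛⬛⬜⬜⬜⬜⬜❓❓
⬛⬛⬜🚪⬜⬜⬜❓❓
⬛⬛⬛⬜⬛⬛❓❓❓
⬛⬛⬛⬜⬛⬛❓❓❓

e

❓❓❓❓❓❓❓❓❓
❓❓❓❓❓❓❓❓❓
⬛⬛⬛⬜🚪⬜⬜❓❓
⬛⬛⬛⬛⬜⬛⬛❓❓
⬛⬜⬜⬜🔴⬜⬜❓❓
⬛⬜⬜⬜⬜⬜⬜❓❓
⬛⬜🚪⬜⬜⬜⬜❓❓
⬛⬛⬜⬛⬛❓❓❓❓
⬛⬛⬜⬛⬛❓❓❓❓

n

❓❓❓❓❓❓❓❓❓
❓❓❓❓❓❓❓❓❓
❓❓⬛⬜⬜⬜⬜❓❓
⬛⬛⬛⬜🚪⬜⬜❓❓
⬛⬛⬛⬛🔴⬛⬛❓❓
⬛⬜⬜⬜🚪⬜⬜❓❓
⬛⬜⬜⬜⬜⬜⬜❓❓
⬛⬜🚪⬜⬜⬜⬜❓❓
⬛⬛⬜⬛⬛❓❓❓❓

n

❓❓❓❓❓❓❓❓❓
❓❓❓❓❓❓❓❓❓
❓❓⬛⬜⬜⬜⬜❓❓
❓❓⬛⬜⬜⬜⬜❓❓
⬛⬛⬛⬜🔴⬜⬜❓❓
⬛⬛⬛⬛⬜⬛⬛❓❓
⬛⬜⬜⬜🚪⬜⬜❓❓
⬛⬜⬜⬜⬜⬜⬜❓❓
⬛⬜🚪⬜⬜⬜⬜❓❓

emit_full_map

❓❓❓❓⬛⬜⬜⬜⬜
❓❓❓❓⬛⬜⬜⬜⬜
❓⬛⬛⬛⬛⬜🔴⬜⬜
❓⬛⬛⬛⬛⬛⬜⬛⬛
❓⬛⬛⬜⬜⬜🚪⬜⬜
❓⬛⬛⬜⬜⬜⬜⬜⬜
❓⬛⬛⬜🚪⬜⬜⬜⬜
❓⬛⬛⬛⬜⬛⬛❓❓
⬛⬛⬛⬛⬜⬛⬛❓❓
⬛⬛⬛⬛⬜⬛⬛❓❓
⬛⬛⬜⬜⬜⬜⬜❓❓
⬛⬛⬜⬜⬜⬜⬜❓❓
⬛⬛⬜⬜⬜⬜⬜❓❓

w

❓❓❓❓❓❓❓❓❓
❓❓❓❓❓❓❓❓❓
❓❓⬛⬛⬜⬜⬜⬜❓
❓❓⬛⬛⬜⬜⬜⬜❓
⬛⬛⬛⬛🔴🚪⬜⬜❓
⬛⬛⬛⬛⬛⬜⬛⬛❓
⬛⬛⬜⬜⬜🚪⬜⬜❓
⬛⬛⬜⬜⬜⬜⬜⬜❓
⬛⬛⬜🚪⬜⬜⬜⬜❓

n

❓❓❓❓❓❓❓❓❓
❓❓❓❓❓❓❓❓❓
❓❓⬛⬛⬜⬜⬜❓❓
❓❓⬛⬛⬜⬜⬜⬜❓
❓❓⬛⬛🔴⬜⬜⬜❓
⬛⬛⬛⬛⬜🚪⬜⬜❓
⬛⬛⬛⬛⬛⬜⬛⬛❓
⬛⬛⬜⬜⬜🚪⬜⬜❓
⬛⬛⬜⬜⬜⬜⬜⬜❓

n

❓❓❓❓❓❓❓❓❓
❓❓❓❓❓❓❓❓❓
❓❓⬛⬛⬛⬛⬛❓❓
❓❓⬛⬛⬜⬜⬜❓❓
❓❓⬛⬛🔴⬜⬜⬜❓
❓❓⬛⬛⬜⬜⬜⬜❓
⬛⬛⬛⬛⬜🚪⬜⬜❓
⬛⬛⬛⬛⬛⬜⬛⬛❓
⬛⬛⬜⬜⬜🚪⬜⬜❓

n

❓❓❓❓❓❓❓❓❓
❓❓❓❓❓❓❓❓❓
❓❓⬛⬛⬛⬛⬛❓❓
❓❓⬛⬛⬛⬛⬛❓❓
❓❓⬛⬛🔴⬜⬜❓❓
❓❓⬛⬛⬜⬜⬜⬜❓
❓❓⬛⬛⬜⬜⬜⬜❓
⬛⬛⬛⬛⬜🚪⬜⬜❓
⬛⬛⬛⬛⬛⬜⬛⬛❓

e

❓❓❓❓❓❓❓❓❓
❓❓❓❓❓❓❓❓❓
❓⬛⬛⬛⬛⬛⬛❓❓
❓⬛⬛⬛⬛⬛⬛❓❓
❓⬛⬛⬜🔴⬜⬜❓❓
❓⬛⬛⬜⬜⬜⬜❓❓
❓⬛⬛⬜⬜⬜⬜❓❓
⬛⬛⬛⬜🚪⬜⬜❓❓
⬛⬛⬛⬛⬜⬛⬛❓❓

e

❓❓❓❓❓❓❓❓❓
❓❓❓❓❓❓❓❓❓
⬛⬛⬛⬛⬛⬛⬛❓❓
⬛⬛⬛⬛⬛⬛⬛❓❓
⬛⬛⬜⬜🔴⬜⬜❓❓
⬛⬛⬜⬜⬜⬜⬜❓❓
⬛⬛⬜⬜⬜⬜⬜❓❓
⬛⬛⬜🚪⬜⬜❓❓❓
⬛⬛⬛⬜⬛⬛❓❓❓

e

❓❓❓❓❓❓❓❓❓
❓❓❓❓❓❓❓❓❓
⬛⬛⬛⬛⬛⬛⬛❓❓
⬛⬛⬛⬛⬛⬛⬛❓❓
⬛⬜⬜⬜🔴⬜⬜❓❓
⬛⬜⬜⬜⬜⬜⬜❓❓
⬛⬜⬜⬜⬜⬜⬜❓❓
⬛⬜🚪⬜⬜❓❓❓❓
⬛⬛⬜⬛⬛❓❓❓❓

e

❓❓❓❓❓❓❓❓❓
❓❓❓❓❓❓❓❓❓
⬛⬛⬛⬛⬛⬛⬛❓❓
⬛⬛⬛⬛⬛⬛⬛❓❓
⬜⬜⬜⬜🔴⬜⬛❓❓
⬜⬜⬜⬜⬜⬜⬛❓❓
⬜⬜⬜⬜⬜⬜⬜❓❓
⬜🚪⬜⬜❓❓❓❓❓
⬛⬜⬛⬛❓❓❓❓❓

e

❓❓❓❓❓❓❓❓❓
❓❓❓❓❓❓❓❓❓
⬛⬛⬛⬛⬛⬛⬛❓❓
⬛⬛⬛⬛⬛⬛⬛❓❓
⬜⬜⬜⬜🔴⬛⬛❓❓
⬜⬜⬜⬜⬜⬛⬛❓❓
⬜⬜⬜⬜⬜⬜⬛❓❓
🚪⬜⬜❓❓❓❓❓❓
⬜⬛⬛❓❓❓❓❓❓

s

❓❓❓❓❓❓❓❓❓
⬛⬛⬛⬛⬛⬛⬛❓❓
⬛⬛⬛⬛⬛⬛⬛❓❓
⬜⬜⬜⬜⬜⬛⬛❓❓
⬜⬜⬜⬜🔴⬛⬛❓❓
⬜⬜⬜⬜⬜⬜⬛❓❓
🚪⬜⬜⬜⬜⬜⬛❓❓
⬜⬛⬛❓❓❓❓❓❓
🚪⬜⬜❓❓❓❓❓❓

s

⬛⬛⬛⬛⬛⬛⬛❓❓
⬛⬛⬛⬛⬛⬛⬛❓❓
⬜⬜⬜⬜⬜⬛⬛❓❓
⬜⬜⬜⬜⬜⬛⬛❓❓
⬜⬜⬜⬜🔴⬜⬛❓❓
🚪⬜⬜⬜⬜⬜⬛❓❓
⬜⬛⬛⬛⬛⬜⬛❓❓
🚪⬜⬜❓❓❓❓❓❓
⬜⬜⬜❓❓❓❓❓❓

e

⬛⬛⬛⬛⬛⬛❓❓❓
⬛⬛⬛⬛⬛⬛❓❓❓
⬜⬜⬜⬜⬛⬛⬛❓❓
⬜⬜⬜⬜⬛⬛⬛❓❓
⬜⬜⬜⬜🔴⬛⬛❓❓
⬜⬜⬜⬜⬜⬛⬛❓❓
⬛⬛⬛⬛⬜⬛⬛❓❓
⬜⬜❓❓❓❓❓❓❓
⬜⬜❓❓❓❓❓❓❓

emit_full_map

❓❓❓⬛⬛⬛⬛⬛⬛⬛⬛⬛⬛❓
❓❓❓⬛⬛⬛⬛⬛⬛⬛⬛⬛⬛❓
❓❓❓⬛⬛⬜⬜⬜⬜⬜⬜⬛⬛⬛
❓❓❓⬛⬛⬜⬜⬜⬜⬜⬜⬛⬛⬛
❓❓❓⬛⬛⬜⬜⬜⬜⬜⬜🔴⬛⬛
❓⬛⬛⬛⬛⬜🚪⬜⬜⬜⬜⬜⬛⬛
❓⬛⬛⬛⬛⬛⬜⬛⬛⬛⬛⬜⬛⬛
❓⬛⬛⬜⬜⬜🚪⬜⬜❓❓❓❓❓
❓⬛⬛⬜⬜⬜⬜⬜⬜❓❓❓❓❓
❓⬛⬛⬜🚪⬜⬜⬜⬜❓❓❓❓❓
❓⬛⬛⬛⬜⬛⬛❓❓❓❓❓❓❓
⬛⬛⬛⬛⬜⬛⬛❓❓❓❓❓❓❓
⬛⬛⬛⬛⬜⬛⬛❓❓❓❓❓❓❓
⬛⬛⬜⬜⬜⬜⬜❓❓❓❓❓❓❓
⬛⬛⬜⬜⬜⬜⬜❓❓❓❓❓❓❓
⬛⬛⬜⬜⬜⬜⬜❓❓❓❓❓❓❓

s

⬛⬛⬛⬛⬛⬛❓❓❓
⬜⬜⬜⬜⬛⬛⬛❓❓
⬜⬜⬜⬜⬛⬛⬛❓❓
⬜⬜⬜⬜⬜⬛⬛❓❓
⬜⬜⬜⬜🔴⬛⬛❓❓
⬛⬛⬛⬛⬜⬛⬛❓❓
⬜⬜⬛⬛⬜⬛⬛❓❓
⬜⬜❓❓❓❓❓❓❓
⬜⬜❓❓❓❓❓❓❓

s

⬜⬜⬜⬜⬛⬛⬛❓❓
⬜⬜⬜⬜⬛⬛⬛❓❓
⬜⬜⬜⬜⬜⬛⬛❓❓
⬜⬜⬜⬜⬜⬛⬛❓❓
⬛⬛⬛⬛🔴⬛⬛❓❓
⬜⬜⬛⬛⬜⬛⬛❓❓
⬜⬜⬛⬛⬜⬛⬛❓❓
⬜⬜❓❓❓❓❓❓❓
❓❓❓❓❓❓❓❓❓

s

⬜⬜⬜⬜⬛⬛⬛❓❓
⬜⬜⬜⬜⬜⬛⬛❓❓
⬜⬜⬜⬜⬜⬛⬛❓❓
⬛⬛⬛⬛⬜⬛⬛❓❓
⬜⬜⬛⬛🔴⬛⬛❓❓
⬜⬜⬛⬛⬜⬛⬛❓❓
⬜⬜⬛⬛⬜⬛⬛❓❓
❓❓❓❓❓❓❓❓❓
❓❓❓❓❓❓❓❓❓

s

⬜⬜⬜⬜⬜⬛⬛❓❓
⬜⬜⬜⬜⬜⬛⬛❓❓
⬛⬛⬛⬛⬜⬛⬛❓❓
⬜⬜⬛⬛⬜⬛⬛❓❓
⬜⬜⬛⬛🔴⬛⬛❓❓
⬜⬜⬛⬛⬜⬛⬛❓❓
❓❓⬛⬛⬜⬛⬛❓❓
❓❓❓❓❓❓❓❓❓
❓❓❓❓❓❓❓❓❓

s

⬜⬜⬜⬜⬜⬛⬛❓❓
⬛⬛⬛⬛⬜⬛⬛❓❓
⬜⬜⬛⬛⬜⬛⬛❓❓
⬜⬜⬛⬛⬜⬛⬛❓❓
⬜⬜⬛⬛🔴⬛⬛❓❓
❓❓⬛⬛⬜⬛⬛❓❓
❓❓⬜⬜⬜⬜⬜❓❓
❓❓❓❓❓❓❓❓❓
❓❓❓❓❓❓❓❓❓

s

⬛⬛⬛⬛⬜⬛⬛❓❓
⬜⬜⬛⬛⬜⬛⬛❓❓
⬜⬜⬛⬛⬜⬛⬛❓❓
⬜⬜⬛⬛⬜⬛⬛❓❓
❓❓⬛⬛🔴⬛⬛❓❓
❓❓⬜⬜⬜⬜⬜❓❓
❓❓⬜⬜⬜⬜⬜❓❓
❓❓❓❓❓❓❓❓❓
❓❓❓❓❓❓❓❓❓

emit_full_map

❓❓❓⬛⬛⬛⬛⬛⬛⬛⬛⬛⬛❓
❓❓❓⬛⬛⬛⬛⬛⬛⬛⬛⬛⬛❓
❓❓❓⬛⬛⬜⬜⬜⬜⬜⬜⬛⬛⬛
❓❓❓⬛⬛⬜⬜⬜⬜⬜⬜⬛⬛⬛
❓❓❓⬛⬛⬜⬜⬜⬜⬜⬜⬜⬛⬛
❓⬛⬛⬛⬛⬜🚪⬜⬜⬜⬜⬜⬛⬛
❓⬛⬛⬛⬛⬛⬜⬛⬛⬛⬛⬜⬛⬛
❓⬛⬛⬜⬜⬜🚪⬜⬜⬛⬛⬜⬛⬛
❓⬛⬛⬜⬜⬜⬜⬜⬜⬛⬛⬜⬛⬛
❓⬛⬛⬜🚪⬜⬜⬜⬜⬛⬛⬜⬛⬛
❓⬛⬛⬛⬜⬛⬛❓❓⬛⬛🔴⬛⬛
⬛⬛⬛⬛⬜⬛⬛❓❓⬜⬜⬜⬜⬜
⬛⬛⬛⬛⬜⬛⬛❓❓⬜⬜⬜⬜⬜
⬛⬛⬜⬜⬜⬜⬜❓❓❓❓❓❓❓
⬛⬛⬜⬜⬜⬜⬜❓❓❓❓❓❓❓
⬛⬛⬜⬜⬜⬜⬜❓❓❓❓❓❓❓

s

⬜⬜⬛⬛⬜⬛⬛❓❓
⬜⬜⬛⬛⬜⬛⬛❓❓
⬜⬜⬛⬛⬜⬛⬛❓❓
❓❓⬛⬛⬜⬛⬛❓❓
❓❓⬜⬜🔴⬜⬜❓❓
❓❓⬜⬜⬜⬜⬜❓❓
❓❓⬜⬜⬜⬜⬜❓❓
❓❓❓❓❓❓❓❓❓
❓❓❓❓❓❓❓❓❓

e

⬜⬛⬛⬜⬛⬛❓❓❓
⬜⬛⬛⬜⬛⬛❓❓❓
⬜⬛⬛⬜⬛⬛⬛❓❓
❓⬛⬛⬜⬛⬛⬛❓❓
❓⬜⬜⬜🔴⬜⬛❓❓
❓⬜⬜⬜⬜⬜⬛❓❓
❓⬜⬜⬜⬜⬜⬛❓❓
❓❓❓❓❓❓❓❓❓
❓❓❓❓❓❓❓❓❓

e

⬛⬛⬜⬛⬛❓❓❓❓
⬛⬛⬜⬛⬛❓❓❓❓
⬛⬛⬜⬛⬛⬛⬛❓❓
⬛⬛⬜⬛⬛⬛⬛❓❓
⬜⬜⬜⬜🔴⬛⬛❓❓
⬜⬜⬜⬜⬜⬛⬛❓❓
⬜⬜⬜⬜⬜⬛⬛❓❓
❓❓❓❓❓❓❓❓❓
❓❓❓❓❓❓❓❓❓

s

⬛⬛⬜⬛⬛❓❓❓❓
⬛⬛⬜⬛⬛⬛⬛❓❓
⬛⬛⬜⬛⬛⬛⬛❓❓
⬜⬜⬜⬜⬜⬛⬛❓❓
⬜⬜⬜⬜🔴⬛⬛❓❓
⬜⬜⬜⬜⬜⬛⬛❓❓
❓❓⬜⬜⬜⬜⬜❓❓
❓❓❓❓❓❓❓❓❓
❓❓❓❓❓❓❓❓❓

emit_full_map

❓❓❓⬛⬛⬛⬛⬛⬛⬛⬛⬛⬛❓❓❓
❓❓❓⬛⬛⬛⬛⬛⬛⬛⬛⬛⬛❓❓❓
❓❓❓⬛⬛⬜⬜⬜⬜⬜⬜⬛⬛⬛❓❓
❓❓❓⬛⬛⬜⬜⬜⬜⬜⬜⬛⬛⬛❓❓
❓❓❓⬛⬛⬜⬜⬜⬜⬜⬜⬜⬛⬛❓❓
❓⬛⬛⬛⬛⬜🚪⬜⬜⬜⬜⬜⬛⬛❓❓
❓⬛⬛⬛⬛⬛⬜⬛⬛⬛⬛⬜⬛⬛❓❓
❓⬛⬛⬜⬜⬜🚪⬜⬜⬛⬛⬜⬛⬛❓❓
❓⬛⬛⬜⬜⬜⬜⬜⬜⬛⬛⬜⬛⬛❓❓
❓⬛⬛⬜🚪⬜⬜⬜⬜⬛⬛⬜⬛⬛⬛⬛
❓⬛⬛⬛⬜⬛⬛❓❓⬛⬛⬜⬛⬛⬛⬛
⬛⬛⬛⬛⬜⬛⬛❓❓⬜⬜⬜⬜⬜⬛⬛
⬛⬛⬛⬛⬜⬛⬛❓❓⬜⬜⬜⬜🔴⬛⬛
⬛⬛⬜⬜⬜⬜⬜❓❓⬜⬜⬜⬜⬜⬛⬛
⬛⬛⬜⬜⬜⬜⬜❓❓❓❓⬜⬜⬜⬜⬜
⬛⬛⬜⬜⬜⬜⬜❓❓❓❓❓❓❓❓❓


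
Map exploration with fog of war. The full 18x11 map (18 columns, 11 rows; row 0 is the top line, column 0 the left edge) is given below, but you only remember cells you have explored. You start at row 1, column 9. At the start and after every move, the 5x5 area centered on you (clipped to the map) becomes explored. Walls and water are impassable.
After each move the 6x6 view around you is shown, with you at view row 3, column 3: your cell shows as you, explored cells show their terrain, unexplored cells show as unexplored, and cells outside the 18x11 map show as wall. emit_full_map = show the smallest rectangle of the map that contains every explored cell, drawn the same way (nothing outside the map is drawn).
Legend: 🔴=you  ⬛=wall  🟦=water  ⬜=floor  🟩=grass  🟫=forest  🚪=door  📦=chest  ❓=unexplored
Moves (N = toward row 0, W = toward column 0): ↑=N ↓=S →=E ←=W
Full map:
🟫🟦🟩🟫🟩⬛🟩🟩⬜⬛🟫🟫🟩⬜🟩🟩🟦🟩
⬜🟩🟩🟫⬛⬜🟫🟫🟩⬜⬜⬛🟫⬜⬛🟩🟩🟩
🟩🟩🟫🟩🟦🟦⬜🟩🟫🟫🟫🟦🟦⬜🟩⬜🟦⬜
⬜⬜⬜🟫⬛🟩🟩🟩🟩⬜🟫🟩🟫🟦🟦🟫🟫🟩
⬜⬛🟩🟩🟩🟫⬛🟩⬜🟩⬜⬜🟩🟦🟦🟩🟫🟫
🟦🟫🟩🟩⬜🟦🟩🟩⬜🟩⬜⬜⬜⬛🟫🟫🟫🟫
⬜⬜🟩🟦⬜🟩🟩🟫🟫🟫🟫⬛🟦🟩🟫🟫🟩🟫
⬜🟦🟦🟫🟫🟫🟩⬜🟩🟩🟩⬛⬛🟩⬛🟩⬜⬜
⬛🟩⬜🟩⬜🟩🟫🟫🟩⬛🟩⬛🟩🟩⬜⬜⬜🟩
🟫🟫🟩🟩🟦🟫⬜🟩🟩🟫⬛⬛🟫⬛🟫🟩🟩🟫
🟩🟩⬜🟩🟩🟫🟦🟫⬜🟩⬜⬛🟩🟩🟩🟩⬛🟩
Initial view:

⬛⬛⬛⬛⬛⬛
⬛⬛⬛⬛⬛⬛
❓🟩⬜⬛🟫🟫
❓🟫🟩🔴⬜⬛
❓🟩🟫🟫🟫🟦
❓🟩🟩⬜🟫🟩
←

⬛⬛⬛⬛⬛⬛
⬛⬛⬛⬛⬛⬛
❓🟩🟩⬜⬛🟫
❓🟫🟫🔴⬜⬜
❓⬜🟩🟫🟫🟫
❓🟩🟩🟩⬜🟫

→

⬛⬛⬛⬛⬛⬛
⬛⬛⬛⬛⬛⬛
🟩🟩⬜⬛🟫🟫
🟫🟫🟩🔴⬜⬛
⬜🟩🟫🟫🟫🟦
🟩🟩🟩⬜🟫🟩

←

⬛⬛⬛⬛⬛⬛
⬛⬛⬛⬛⬛⬛
❓🟩🟩⬜⬛🟫
❓🟫🟫🔴⬜⬜
❓⬜🟩🟫🟫🟫
❓🟩🟩🟩⬜🟫

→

⬛⬛⬛⬛⬛⬛
⬛⬛⬛⬛⬛⬛
🟩🟩⬜⬛🟫🟫
🟫🟫🟩🔴⬜⬛
⬜🟩🟫🟫🟫🟦
🟩🟩🟩⬜🟫🟩

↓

⬛⬛⬛⬛⬛⬛
🟩🟩⬜⬛🟫🟫
🟫🟫🟩⬜⬜⬛
⬜🟩🟫🔴🟫🟦
🟩🟩🟩⬜🟫🟩
❓🟩⬜🟩⬜⬜

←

⬛⬛⬛⬛⬛⬛
❓🟩🟩⬜⬛🟫
❓🟫🟫🟩⬜⬜
❓⬜🟩🔴🟫🟫
❓🟩🟩🟩⬜🟫
❓⬛🟩⬜🟩⬜

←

⬛⬛⬛⬛⬛⬛
❓⬛🟩🟩⬜⬛
❓⬜🟫🟫🟩⬜
❓🟦⬜🔴🟫🟫
❓🟩🟩🟩🟩⬜
❓🟫⬛🟩⬜🟩

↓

❓⬛🟩🟩⬜⬛
❓⬜🟫🟫🟩⬜
❓🟦⬜🟩🟫🟫
❓🟩🟩🔴🟩⬜
❓🟫⬛🟩⬜🟩
❓🟦🟩🟩⬜🟩

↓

❓⬜🟫🟫🟩⬜
❓🟦⬜🟩🟫🟫
❓🟩🟩🟩🟩⬜
❓🟫⬛🔴⬜🟩
❓🟦🟩🟩⬜🟩
❓🟩🟩🟫🟫🟫

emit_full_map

⬛🟩🟩⬜⬛🟫🟫
⬜🟫🟫🟩⬜⬜⬛
🟦⬜🟩🟫🟫🟫🟦
🟩🟩🟩🟩⬜🟫🟩
🟫⬛🔴⬜🟩⬜⬜
🟦🟩🟩⬜🟩❓❓
🟩🟩🟫🟫🟫❓❓

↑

❓⬛🟩🟩⬜⬛
❓⬜🟫🟫🟩⬜
❓🟦⬜🟩🟫🟫
❓🟩🟩🔴🟩⬜
❓🟫⬛🟩⬜🟩
❓🟦🟩🟩⬜🟩

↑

⬛⬛⬛⬛⬛⬛
❓⬛🟩🟩⬜⬛
❓⬜🟫🟫🟩⬜
❓🟦⬜🔴🟫🟫
❓🟩🟩🟩🟩⬜
❓🟫⬛🟩⬜🟩

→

⬛⬛⬛⬛⬛⬛
⬛🟩🟩⬜⬛🟫
⬜🟫🟫🟩⬜⬜
🟦⬜🟩🔴🟫🟫
🟩🟩🟩🟩⬜🟫
🟫⬛🟩⬜🟩⬜


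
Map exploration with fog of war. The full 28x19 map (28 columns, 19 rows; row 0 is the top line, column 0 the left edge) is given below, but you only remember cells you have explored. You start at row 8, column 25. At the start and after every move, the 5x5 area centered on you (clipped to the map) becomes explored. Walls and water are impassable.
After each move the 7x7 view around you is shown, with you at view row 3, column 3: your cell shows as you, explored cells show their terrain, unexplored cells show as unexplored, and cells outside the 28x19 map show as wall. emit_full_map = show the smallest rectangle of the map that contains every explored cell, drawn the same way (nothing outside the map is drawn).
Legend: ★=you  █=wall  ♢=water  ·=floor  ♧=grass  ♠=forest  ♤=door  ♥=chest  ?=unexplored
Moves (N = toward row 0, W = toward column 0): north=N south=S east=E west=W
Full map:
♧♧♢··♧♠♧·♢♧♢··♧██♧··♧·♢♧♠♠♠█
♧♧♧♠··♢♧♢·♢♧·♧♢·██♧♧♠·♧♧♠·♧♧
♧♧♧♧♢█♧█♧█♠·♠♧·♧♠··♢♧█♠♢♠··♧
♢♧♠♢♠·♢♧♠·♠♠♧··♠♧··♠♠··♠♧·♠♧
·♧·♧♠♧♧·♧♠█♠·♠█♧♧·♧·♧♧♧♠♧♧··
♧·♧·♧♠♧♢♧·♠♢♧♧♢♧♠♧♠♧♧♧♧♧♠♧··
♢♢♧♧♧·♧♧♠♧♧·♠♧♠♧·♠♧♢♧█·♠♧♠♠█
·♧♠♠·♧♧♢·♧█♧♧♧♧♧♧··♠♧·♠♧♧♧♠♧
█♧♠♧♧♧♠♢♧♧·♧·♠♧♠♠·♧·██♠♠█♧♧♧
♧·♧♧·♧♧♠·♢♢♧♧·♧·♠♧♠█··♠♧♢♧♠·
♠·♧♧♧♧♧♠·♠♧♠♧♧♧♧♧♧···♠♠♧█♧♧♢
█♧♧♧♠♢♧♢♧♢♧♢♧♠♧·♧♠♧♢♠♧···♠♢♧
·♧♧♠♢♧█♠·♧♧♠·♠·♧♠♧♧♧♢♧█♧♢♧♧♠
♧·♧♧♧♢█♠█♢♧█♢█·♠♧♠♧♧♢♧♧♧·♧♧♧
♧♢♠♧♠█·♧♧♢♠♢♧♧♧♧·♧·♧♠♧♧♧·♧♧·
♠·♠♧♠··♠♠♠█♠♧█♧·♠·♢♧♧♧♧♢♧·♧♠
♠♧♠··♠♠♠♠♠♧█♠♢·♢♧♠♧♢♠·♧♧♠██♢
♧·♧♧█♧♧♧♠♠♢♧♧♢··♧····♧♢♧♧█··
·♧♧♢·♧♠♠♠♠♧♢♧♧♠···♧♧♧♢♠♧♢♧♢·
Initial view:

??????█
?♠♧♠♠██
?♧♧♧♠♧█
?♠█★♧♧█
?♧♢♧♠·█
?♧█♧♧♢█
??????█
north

??????█
?♧♠♧··█
?♠♧♠♠██
?♧♧★♠♧█
?♠█♧♧♧█
?♧♢♧♠·█
?♧█♧♧♢█

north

??????█
?♠♧♧··█
?♧♠♧··█
?♠♧★♠██
?♧♧♧♠♧█
?♠█♧♧♧█
?♧♢♧♠·█

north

??????█
?♠♧·♠♧█
?♠♧♧··█
?♧♠★··█
?♠♧♠♠██
?♧♧♧♠♧█
?♠█♧♧♧█

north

??????█
?♢♠··♧█
?♠♧·♠♧█
?♠♧★··█
?♧♠♧··█
?♠♧♠♠██
?♧♧♧♠♧█

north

??????█
?♧♠·♧♧█
?♢♠··♧█
?♠♧★♠♧█
?♠♧♧··█
?♧♠♧··█
?♠♧♠♠██

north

███████
?♧♠♠♠██
?♧♠·♧♧█
?♢♠★·♧█
?♠♧·♠♧█
?♠♧♧··█
?♧♠♧··█

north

███████
███████
?♧♠♠♠██
?♧♠★♧♧█
?♢♠··♧█
?♠♧·♠♧█
?♠♧♧··█

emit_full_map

♧♠♠♠█
♧♠★♧♧
♢♠··♧
♠♧·♠♧
♠♧♧··
♧♠♧··
♠♧♠♠█
♧♧♧♠♧
♠█♧♧♧
♧♢♧♠·
♧█♧♧♢

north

███████
███████
███████
?♧♠★♠██
?♧♠·♧♧█
?♢♠··♧█
?♠♧·♠♧█

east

███████
███████
███████
♧♠♠★███
♧♠·♧♧██
♢♠··♧██
♠♧·♠♧██

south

███████
███████
♧♠♠♠███
♧♠·★♧██
♢♠··♧██
♠♧·♠♧██
♠♧♧··██

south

███████
♧♠♠♠███
♧♠·♧♧██
♢♠·★♧██
♠♧·♠♧██
♠♧♧··██
♧♠♧··██

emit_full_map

♧♠♠♠█
♧♠·♧♧
♢♠·★♧
♠♧·♠♧
♠♧♧··
♧♠♧··
♠♧♠♠█
♧♧♧♠♧
♠█♧♧♧
♧♢♧♠·
♧█♧♧♢

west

███████
?♧♠♠♠██
?♧♠·♧♧█
?♢♠★·♧█
?♠♧·♠♧█
?♠♧♧··█
?♧♠♧··█

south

?♧♠♠♠██
?♧♠·♧♧█
?♢♠··♧█
?♠♧★♠♧█
?♠♧♧··█
?♧♠♧··█
?♠♧♠♠██


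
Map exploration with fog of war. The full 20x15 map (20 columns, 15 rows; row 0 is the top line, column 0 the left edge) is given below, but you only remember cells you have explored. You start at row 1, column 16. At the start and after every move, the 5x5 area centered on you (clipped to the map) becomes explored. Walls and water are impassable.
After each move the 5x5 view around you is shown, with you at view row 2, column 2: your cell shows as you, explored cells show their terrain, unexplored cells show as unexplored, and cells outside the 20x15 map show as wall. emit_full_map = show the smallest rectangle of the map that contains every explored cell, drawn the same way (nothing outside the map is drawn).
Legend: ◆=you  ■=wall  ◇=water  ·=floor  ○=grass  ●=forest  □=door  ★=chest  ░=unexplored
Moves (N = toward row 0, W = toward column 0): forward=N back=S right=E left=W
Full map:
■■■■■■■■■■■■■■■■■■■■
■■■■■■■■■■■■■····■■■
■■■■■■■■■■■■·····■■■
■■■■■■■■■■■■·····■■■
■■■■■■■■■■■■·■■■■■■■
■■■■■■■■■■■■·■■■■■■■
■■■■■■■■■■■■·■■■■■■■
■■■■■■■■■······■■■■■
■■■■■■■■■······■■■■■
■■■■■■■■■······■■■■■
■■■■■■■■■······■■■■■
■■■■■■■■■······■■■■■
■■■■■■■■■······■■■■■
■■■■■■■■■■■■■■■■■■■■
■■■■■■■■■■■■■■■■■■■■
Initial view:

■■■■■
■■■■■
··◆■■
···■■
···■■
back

■■■■■
···■■
··◆■■
···■■
■■■■■

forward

■■■■■
■■■■■
··◆■■
···■■
···■■

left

■■■■■
■■■■■
··◆·■
····■
····■

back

■■■■■
····■
··◆·■
····■
■■■■■

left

■■■■■
■····
··◆··
·····
·■■■■

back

■····
·····
··◆··
·■■■■
·■■■■

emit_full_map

■■■■■■■
■····■■
·····■■
··◆··■■
·■■■■■■
·■■■■░░

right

····■
····■
··◆·■
■■■■■
■■■■■

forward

■■■■■
····■
··◆·■
····■
■■■■■

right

■■■■■
···■■
··◆■■
···■■
■■■■■

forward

■■■■■
■■■■■
··◆■■
···■■
···■■

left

■■■■■
■■■■■
··◆·■
····■
····■

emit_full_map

■■■■■■■
■··◆·■■
·····■■
·····■■
·■■■■■■
·■■■■■░


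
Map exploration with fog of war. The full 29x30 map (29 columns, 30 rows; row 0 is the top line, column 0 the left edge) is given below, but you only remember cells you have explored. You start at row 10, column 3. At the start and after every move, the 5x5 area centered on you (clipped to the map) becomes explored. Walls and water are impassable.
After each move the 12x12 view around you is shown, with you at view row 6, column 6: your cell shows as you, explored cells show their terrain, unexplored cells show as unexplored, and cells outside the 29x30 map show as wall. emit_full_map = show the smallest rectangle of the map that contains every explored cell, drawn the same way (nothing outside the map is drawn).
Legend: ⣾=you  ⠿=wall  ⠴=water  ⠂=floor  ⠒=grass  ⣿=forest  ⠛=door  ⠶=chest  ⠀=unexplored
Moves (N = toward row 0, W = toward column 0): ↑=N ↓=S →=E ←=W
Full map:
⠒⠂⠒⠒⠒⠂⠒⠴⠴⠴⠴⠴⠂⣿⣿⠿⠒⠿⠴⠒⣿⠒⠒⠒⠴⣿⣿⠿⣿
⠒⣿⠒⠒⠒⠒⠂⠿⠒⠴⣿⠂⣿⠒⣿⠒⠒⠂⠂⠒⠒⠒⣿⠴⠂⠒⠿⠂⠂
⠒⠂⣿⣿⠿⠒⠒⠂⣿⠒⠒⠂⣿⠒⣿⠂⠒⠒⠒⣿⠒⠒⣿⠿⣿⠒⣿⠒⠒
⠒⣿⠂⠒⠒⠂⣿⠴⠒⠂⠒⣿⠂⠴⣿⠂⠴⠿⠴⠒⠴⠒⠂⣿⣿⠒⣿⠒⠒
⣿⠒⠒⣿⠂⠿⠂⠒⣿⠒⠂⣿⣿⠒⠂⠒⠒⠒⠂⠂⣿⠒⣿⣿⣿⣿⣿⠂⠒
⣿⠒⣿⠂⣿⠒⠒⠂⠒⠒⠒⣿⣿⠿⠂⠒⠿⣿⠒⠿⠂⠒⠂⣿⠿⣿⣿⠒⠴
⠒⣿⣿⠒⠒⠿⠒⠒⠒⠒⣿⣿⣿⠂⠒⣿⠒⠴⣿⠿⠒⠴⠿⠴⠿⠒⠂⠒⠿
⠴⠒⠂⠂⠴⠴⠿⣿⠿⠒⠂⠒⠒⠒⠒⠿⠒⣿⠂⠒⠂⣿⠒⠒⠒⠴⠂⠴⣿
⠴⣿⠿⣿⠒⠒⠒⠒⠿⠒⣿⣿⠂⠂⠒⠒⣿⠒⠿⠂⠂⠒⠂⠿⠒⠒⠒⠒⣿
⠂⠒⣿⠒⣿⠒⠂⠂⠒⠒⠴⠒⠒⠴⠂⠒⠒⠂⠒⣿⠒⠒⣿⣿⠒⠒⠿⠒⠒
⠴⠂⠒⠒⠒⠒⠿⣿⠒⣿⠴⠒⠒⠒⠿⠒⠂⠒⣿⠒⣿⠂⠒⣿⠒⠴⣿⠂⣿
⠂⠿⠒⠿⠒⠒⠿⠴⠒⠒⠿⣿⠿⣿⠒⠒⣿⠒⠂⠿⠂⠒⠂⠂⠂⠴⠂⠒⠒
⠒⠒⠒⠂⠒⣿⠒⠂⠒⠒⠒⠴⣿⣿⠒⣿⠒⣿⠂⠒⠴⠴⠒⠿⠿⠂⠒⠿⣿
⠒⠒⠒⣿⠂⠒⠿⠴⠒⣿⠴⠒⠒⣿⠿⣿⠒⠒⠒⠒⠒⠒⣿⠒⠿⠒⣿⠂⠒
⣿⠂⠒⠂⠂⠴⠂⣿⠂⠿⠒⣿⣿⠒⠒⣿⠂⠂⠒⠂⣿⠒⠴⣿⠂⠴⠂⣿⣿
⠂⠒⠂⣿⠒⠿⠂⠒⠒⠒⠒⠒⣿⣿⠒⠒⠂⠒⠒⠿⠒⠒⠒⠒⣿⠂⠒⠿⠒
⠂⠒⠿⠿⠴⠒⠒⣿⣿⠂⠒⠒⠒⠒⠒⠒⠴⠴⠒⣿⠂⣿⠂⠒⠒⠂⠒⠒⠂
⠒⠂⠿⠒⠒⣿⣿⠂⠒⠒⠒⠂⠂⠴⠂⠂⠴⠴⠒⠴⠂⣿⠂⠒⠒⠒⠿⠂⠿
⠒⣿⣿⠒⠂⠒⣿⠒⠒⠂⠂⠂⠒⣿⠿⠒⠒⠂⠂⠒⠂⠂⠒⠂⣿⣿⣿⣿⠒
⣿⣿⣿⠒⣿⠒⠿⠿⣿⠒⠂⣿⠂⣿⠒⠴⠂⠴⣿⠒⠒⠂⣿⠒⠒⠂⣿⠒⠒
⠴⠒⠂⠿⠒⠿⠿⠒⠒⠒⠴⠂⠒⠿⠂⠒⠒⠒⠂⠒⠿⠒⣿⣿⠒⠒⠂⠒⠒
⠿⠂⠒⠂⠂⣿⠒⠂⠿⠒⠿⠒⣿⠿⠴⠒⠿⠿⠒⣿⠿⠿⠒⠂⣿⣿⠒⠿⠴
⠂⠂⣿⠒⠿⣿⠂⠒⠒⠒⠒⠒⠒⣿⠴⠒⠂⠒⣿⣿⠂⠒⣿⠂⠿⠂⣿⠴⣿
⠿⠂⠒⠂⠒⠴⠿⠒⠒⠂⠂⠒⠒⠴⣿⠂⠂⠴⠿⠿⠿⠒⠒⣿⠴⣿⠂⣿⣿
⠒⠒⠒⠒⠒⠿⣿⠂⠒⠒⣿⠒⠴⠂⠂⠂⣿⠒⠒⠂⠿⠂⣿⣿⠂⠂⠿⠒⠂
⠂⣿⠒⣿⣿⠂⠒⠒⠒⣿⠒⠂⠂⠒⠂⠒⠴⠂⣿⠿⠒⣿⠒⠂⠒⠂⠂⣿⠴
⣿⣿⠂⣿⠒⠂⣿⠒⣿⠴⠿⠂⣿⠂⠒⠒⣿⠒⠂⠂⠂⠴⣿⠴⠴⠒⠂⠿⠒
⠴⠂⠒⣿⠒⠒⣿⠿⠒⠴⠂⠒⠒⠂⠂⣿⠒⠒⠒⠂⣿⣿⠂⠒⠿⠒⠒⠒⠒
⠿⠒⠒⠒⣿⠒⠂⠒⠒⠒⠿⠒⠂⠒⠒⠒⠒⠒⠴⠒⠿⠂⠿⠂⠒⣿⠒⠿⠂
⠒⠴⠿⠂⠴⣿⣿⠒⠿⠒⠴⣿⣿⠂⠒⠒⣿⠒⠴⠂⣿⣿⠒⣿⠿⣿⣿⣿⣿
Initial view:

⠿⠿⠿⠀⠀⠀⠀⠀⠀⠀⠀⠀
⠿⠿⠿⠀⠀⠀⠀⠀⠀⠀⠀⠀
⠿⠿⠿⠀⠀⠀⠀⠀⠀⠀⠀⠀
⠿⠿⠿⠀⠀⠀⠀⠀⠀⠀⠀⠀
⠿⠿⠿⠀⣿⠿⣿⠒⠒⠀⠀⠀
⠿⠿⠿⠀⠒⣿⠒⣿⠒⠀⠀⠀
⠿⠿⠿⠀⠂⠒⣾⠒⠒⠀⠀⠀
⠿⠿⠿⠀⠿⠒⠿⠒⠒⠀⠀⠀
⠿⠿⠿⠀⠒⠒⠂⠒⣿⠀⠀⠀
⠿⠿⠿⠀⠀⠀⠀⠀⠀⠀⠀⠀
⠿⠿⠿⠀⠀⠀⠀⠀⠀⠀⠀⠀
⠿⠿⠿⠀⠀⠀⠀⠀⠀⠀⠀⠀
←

⠿⠿⠿⠿⠀⠀⠀⠀⠀⠀⠀⠀
⠿⠿⠿⠿⠀⠀⠀⠀⠀⠀⠀⠀
⠿⠿⠿⠿⠀⠀⠀⠀⠀⠀⠀⠀
⠿⠿⠿⠿⠀⠀⠀⠀⠀⠀⠀⠀
⠿⠿⠿⠿⠴⣿⠿⣿⠒⠒⠀⠀
⠿⠿⠿⠿⠂⠒⣿⠒⣿⠒⠀⠀
⠿⠿⠿⠿⠴⠂⣾⠒⠒⠒⠀⠀
⠿⠿⠿⠿⠂⠿⠒⠿⠒⠒⠀⠀
⠿⠿⠿⠿⠒⠒⠒⠂⠒⣿⠀⠀
⠿⠿⠿⠿⠀⠀⠀⠀⠀⠀⠀⠀
⠿⠿⠿⠿⠀⠀⠀⠀⠀⠀⠀⠀
⠿⠿⠿⠿⠀⠀⠀⠀⠀⠀⠀⠀

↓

⠿⠿⠿⠿⠀⠀⠀⠀⠀⠀⠀⠀
⠿⠿⠿⠿⠀⠀⠀⠀⠀⠀⠀⠀
⠿⠿⠿⠿⠀⠀⠀⠀⠀⠀⠀⠀
⠿⠿⠿⠿⠴⣿⠿⣿⠒⠒⠀⠀
⠿⠿⠿⠿⠂⠒⣿⠒⣿⠒⠀⠀
⠿⠿⠿⠿⠴⠂⠒⠒⠒⠒⠀⠀
⠿⠿⠿⠿⠂⠿⣾⠿⠒⠒⠀⠀
⠿⠿⠿⠿⠒⠒⠒⠂⠒⣿⠀⠀
⠿⠿⠿⠿⠒⠒⠒⣿⠂⠀⠀⠀
⠿⠿⠿⠿⠀⠀⠀⠀⠀⠀⠀⠀
⠿⠿⠿⠿⠀⠀⠀⠀⠀⠀⠀⠀
⠿⠿⠿⠿⠀⠀⠀⠀⠀⠀⠀⠀

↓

⠿⠿⠿⠿⠀⠀⠀⠀⠀⠀⠀⠀
⠿⠿⠿⠿⠀⠀⠀⠀⠀⠀⠀⠀
⠿⠿⠿⠿⠴⣿⠿⣿⠒⠒⠀⠀
⠿⠿⠿⠿⠂⠒⣿⠒⣿⠒⠀⠀
⠿⠿⠿⠿⠴⠂⠒⠒⠒⠒⠀⠀
⠿⠿⠿⠿⠂⠿⠒⠿⠒⠒⠀⠀
⠿⠿⠿⠿⠒⠒⣾⠂⠒⣿⠀⠀
⠿⠿⠿⠿⠒⠒⠒⣿⠂⠀⠀⠀
⠿⠿⠿⠿⣿⠂⠒⠂⠂⠀⠀⠀
⠿⠿⠿⠿⠀⠀⠀⠀⠀⠀⠀⠀
⠿⠿⠿⠿⠀⠀⠀⠀⠀⠀⠀⠀
⠿⠿⠿⠿⠀⠀⠀⠀⠀⠀⠀⠀

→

⠿⠿⠿⠀⠀⠀⠀⠀⠀⠀⠀⠀
⠿⠿⠿⠀⠀⠀⠀⠀⠀⠀⠀⠀
⠿⠿⠿⠴⣿⠿⣿⠒⠒⠀⠀⠀
⠿⠿⠿⠂⠒⣿⠒⣿⠒⠀⠀⠀
⠿⠿⠿⠴⠂⠒⠒⠒⠒⠀⠀⠀
⠿⠿⠿⠂⠿⠒⠿⠒⠒⠀⠀⠀
⠿⠿⠿⠒⠒⠒⣾⠒⣿⠀⠀⠀
⠿⠿⠿⠒⠒⠒⣿⠂⠒⠀⠀⠀
⠿⠿⠿⣿⠂⠒⠂⠂⠴⠀⠀⠀
⠿⠿⠿⠀⠀⠀⠀⠀⠀⠀⠀⠀
⠿⠿⠿⠀⠀⠀⠀⠀⠀⠀⠀⠀
⠿⠿⠿⠀⠀⠀⠀⠀⠀⠀⠀⠀

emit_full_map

⠴⣿⠿⣿⠒⠒
⠂⠒⣿⠒⣿⠒
⠴⠂⠒⠒⠒⠒
⠂⠿⠒⠿⠒⠒
⠒⠒⠒⣾⠒⣿
⠒⠒⠒⣿⠂⠒
⣿⠂⠒⠂⠂⠴

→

⠿⠿⠀⠀⠀⠀⠀⠀⠀⠀⠀⠀
⠿⠿⠀⠀⠀⠀⠀⠀⠀⠀⠀⠀
⠿⠿⠴⣿⠿⣿⠒⠒⠀⠀⠀⠀
⠿⠿⠂⠒⣿⠒⣿⠒⠀⠀⠀⠀
⠿⠿⠴⠂⠒⠒⠒⠒⠿⠀⠀⠀
⠿⠿⠂⠿⠒⠿⠒⠒⠿⠀⠀⠀
⠿⠿⠒⠒⠒⠂⣾⣿⠒⠀⠀⠀
⠿⠿⠒⠒⠒⣿⠂⠒⠿⠀⠀⠀
⠿⠿⣿⠂⠒⠂⠂⠴⠂⠀⠀⠀
⠿⠿⠀⠀⠀⠀⠀⠀⠀⠀⠀⠀
⠿⠿⠀⠀⠀⠀⠀⠀⠀⠀⠀⠀
⠿⠿⠀⠀⠀⠀⠀⠀⠀⠀⠀⠀

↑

⠿⠿⠀⠀⠀⠀⠀⠀⠀⠀⠀⠀
⠿⠿⠀⠀⠀⠀⠀⠀⠀⠀⠀⠀
⠿⠿⠀⠀⠀⠀⠀⠀⠀⠀⠀⠀
⠿⠿⠴⣿⠿⣿⠒⠒⠀⠀⠀⠀
⠿⠿⠂⠒⣿⠒⣿⠒⠂⠀⠀⠀
⠿⠿⠴⠂⠒⠒⠒⠒⠿⠀⠀⠀
⠿⠿⠂⠿⠒⠿⣾⠒⠿⠀⠀⠀
⠿⠿⠒⠒⠒⠂⠒⣿⠒⠀⠀⠀
⠿⠿⠒⠒⠒⣿⠂⠒⠿⠀⠀⠀
⠿⠿⣿⠂⠒⠂⠂⠴⠂⠀⠀⠀
⠿⠿⠀⠀⠀⠀⠀⠀⠀⠀⠀⠀
⠿⠿⠀⠀⠀⠀⠀⠀⠀⠀⠀⠀

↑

⠿⠿⠀⠀⠀⠀⠀⠀⠀⠀⠀⠀
⠿⠿⠀⠀⠀⠀⠀⠀⠀⠀⠀⠀
⠿⠿⠀⠀⠀⠀⠀⠀⠀⠀⠀⠀
⠿⠿⠀⠀⠀⠀⠀⠀⠀⠀⠀⠀
⠿⠿⠴⣿⠿⣿⠒⠒⠒⠀⠀⠀
⠿⠿⠂⠒⣿⠒⣿⠒⠂⠀⠀⠀
⠿⠿⠴⠂⠒⠒⣾⠒⠿⠀⠀⠀
⠿⠿⠂⠿⠒⠿⠒⠒⠿⠀⠀⠀
⠿⠿⠒⠒⠒⠂⠒⣿⠒⠀⠀⠀
⠿⠿⠒⠒⠒⣿⠂⠒⠿⠀⠀⠀
⠿⠿⣿⠂⠒⠂⠂⠴⠂⠀⠀⠀
⠿⠿⠀⠀⠀⠀⠀⠀⠀⠀⠀⠀

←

⠿⠿⠿⠀⠀⠀⠀⠀⠀⠀⠀⠀
⠿⠿⠿⠀⠀⠀⠀⠀⠀⠀⠀⠀
⠿⠿⠿⠀⠀⠀⠀⠀⠀⠀⠀⠀
⠿⠿⠿⠀⠀⠀⠀⠀⠀⠀⠀⠀
⠿⠿⠿⠴⣿⠿⣿⠒⠒⠒⠀⠀
⠿⠿⠿⠂⠒⣿⠒⣿⠒⠂⠀⠀
⠿⠿⠿⠴⠂⠒⣾⠒⠒⠿⠀⠀
⠿⠿⠿⠂⠿⠒⠿⠒⠒⠿⠀⠀
⠿⠿⠿⠒⠒⠒⠂⠒⣿⠒⠀⠀
⠿⠿⠿⠒⠒⠒⣿⠂⠒⠿⠀⠀
⠿⠿⠿⣿⠂⠒⠂⠂⠴⠂⠀⠀
⠿⠿⠿⠀⠀⠀⠀⠀⠀⠀⠀⠀

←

⠿⠿⠿⠿⠀⠀⠀⠀⠀⠀⠀⠀
⠿⠿⠿⠿⠀⠀⠀⠀⠀⠀⠀⠀
⠿⠿⠿⠿⠀⠀⠀⠀⠀⠀⠀⠀
⠿⠿⠿⠿⠀⠀⠀⠀⠀⠀⠀⠀
⠿⠿⠿⠿⠴⣿⠿⣿⠒⠒⠒⠀
⠿⠿⠿⠿⠂⠒⣿⠒⣿⠒⠂⠀
⠿⠿⠿⠿⠴⠂⣾⠒⠒⠒⠿⠀
⠿⠿⠿⠿⠂⠿⠒⠿⠒⠒⠿⠀
⠿⠿⠿⠿⠒⠒⠒⠂⠒⣿⠒⠀
⠿⠿⠿⠿⠒⠒⠒⣿⠂⠒⠿⠀
⠿⠿⠿⠿⣿⠂⠒⠂⠂⠴⠂⠀
⠿⠿⠿⠿⠀⠀⠀⠀⠀⠀⠀⠀

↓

⠿⠿⠿⠿⠀⠀⠀⠀⠀⠀⠀⠀
⠿⠿⠿⠿⠀⠀⠀⠀⠀⠀⠀⠀
⠿⠿⠿⠿⠀⠀⠀⠀⠀⠀⠀⠀
⠿⠿⠿⠿⠴⣿⠿⣿⠒⠒⠒⠀
⠿⠿⠿⠿⠂⠒⣿⠒⣿⠒⠂⠀
⠿⠿⠿⠿⠴⠂⠒⠒⠒⠒⠿⠀
⠿⠿⠿⠿⠂⠿⣾⠿⠒⠒⠿⠀
⠿⠿⠿⠿⠒⠒⠒⠂⠒⣿⠒⠀
⠿⠿⠿⠿⠒⠒⠒⣿⠂⠒⠿⠀
⠿⠿⠿⠿⣿⠂⠒⠂⠂⠴⠂⠀
⠿⠿⠿⠿⠀⠀⠀⠀⠀⠀⠀⠀
⠿⠿⠿⠿⠀⠀⠀⠀⠀⠀⠀⠀

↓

⠿⠿⠿⠿⠀⠀⠀⠀⠀⠀⠀⠀
⠿⠿⠿⠿⠀⠀⠀⠀⠀⠀⠀⠀
⠿⠿⠿⠿⠴⣿⠿⣿⠒⠒⠒⠀
⠿⠿⠿⠿⠂⠒⣿⠒⣿⠒⠂⠀
⠿⠿⠿⠿⠴⠂⠒⠒⠒⠒⠿⠀
⠿⠿⠿⠿⠂⠿⠒⠿⠒⠒⠿⠀
⠿⠿⠿⠿⠒⠒⣾⠂⠒⣿⠒⠀
⠿⠿⠿⠿⠒⠒⠒⣿⠂⠒⠿⠀
⠿⠿⠿⠿⣿⠂⠒⠂⠂⠴⠂⠀
⠿⠿⠿⠿⠀⠀⠀⠀⠀⠀⠀⠀
⠿⠿⠿⠿⠀⠀⠀⠀⠀⠀⠀⠀
⠿⠿⠿⠿⠀⠀⠀⠀⠀⠀⠀⠀

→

⠿⠿⠿⠀⠀⠀⠀⠀⠀⠀⠀⠀
⠿⠿⠿⠀⠀⠀⠀⠀⠀⠀⠀⠀
⠿⠿⠿⠴⣿⠿⣿⠒⠒⠒⠀⠀
⠿⠿⠿⠂⠒⣿⠒⣿⠒⠂⠀⠀
⠿⠿⠿⠴⠂⠒⠒⠒⠒⠿⠀⠀
⠿⠿⠿⠂⠿⠒⠿⠒⠒⠿⠀⠀
⠿⠿⠿⠒⠒⠒⣾⠒⣿⠒⠀⠀
⠿⠿⠿⠒⠒⠒⣿⠂⠒⠿⠀⠀
⠿⠿⠿⣿⠂⠒⠂⠂⠴⠂⠀⠀
⠿⠿⠿⠀⠀⠀⠀⠀⠀⠀⠀⠀
⠿⠿⠿⠀⠀⠀⠀⠀⠀⠀⠀⠀
⠿⠿⠿⠀⠀⠀⠀⠀⠀⠀⠀⠀

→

⠿⠿⠀⠀⠀⠀⠀⠀⠀⠀⠀⠀
⠿⠿⠀⠀⠀⠀⠀⠀⠀⠀⠀⠀
⠿⠿⠴⣿⠿⣿⠒⠒⠒⠀⠀⠀
⠿⠿⠂⠒⣿⠒⣿⠒⠂⠀⠀⠀
⠿⠿⠴⠂⠒⠒⠒⠒⠿⠀⠀⠀
⠿⠿⠂⠿⠒⠿⠒⠒⠿⠀⠀⠀
⠿⠿⠒⠒⠒⠂⣾⣿⠒⠀⠀⠀
⠿⠿⠒⠒⠒⣿⠂⠒⠿⠀⠀⠀
⠿⠿⣿⠂⠒⠂⠂⠴⠂⠀⠀⠀
⠿⠿⠀⠀⠀⠀⠀⠀⠀⠀⠀⠀
⠿⠿⠀⠀⠀⠀⠀⠀⠀⠀⠀⠀
⠿⠿⠀⠀⠀⠀⠀⠀⠀⠀⠀⠀

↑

⠿⠿⠀⠀⠀⠀⠀⠀⠀⠀⠀⠀
⠿⠿⠀⠀⠀⠀⠀⠀⠀⠀⠀⠀
⠿⠿⠀⠀⠀⠀⠀⠀⠀⠀⠀⠀
⠿⠿⠴⣿⠿⣿⠒⠒⠒⠀⠀⠀
⠿⠿⠂⠒⣿⠒⣿⠒⠂⠀⠀⠀
⠿⠿⠴⠂⠒⠒⠒⠒⠿⠀⠀⠀
⠿⠿⠂⠿⠒⠿⣾⠒⠿⠀⠀⠀
⠿⠿⠒⠒⠒⠂⠒⣿⠒⠀⠀⠀
⠿⠿⠒⠒⠒⣿⠂⠒⠿⠀⠀⠀
⠿⠿⣿⠂⠒⠂⠂⠴⠂⠀⠀⠀
⠿⠿⠀⠀⠀⠀⠀⠀⠀⠀⠀⠀
⠿⠿⠀⠀⠀⠀⠀⠀⠀⠀⠀⠀

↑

⠿⠿⠀⠀⠀⠀⠀⠀⠀⠀⠀⠀
⠿⠿⠀⠀⠀⠀⠀⠀⠀⠀⠀⠀
⠿⠿⠀⠀⠀⠀⠀⠀⠀⠀⠀⠀
⠿⠿⠀⠀⠀⠀⠀⠀⠀⠀⠀⠀
⠿⠿⠴⣿⠿⣿⠒⠒⠒⠀⠀⠀
⠿⠿⠂⠒⣿⠒⣿⠒⠂⠀⠀⠀
⠿⠿⠴⠂⠒⠒⣾⠒⠿⠀⠀⠀
⠿⠿⠂⠿⠒⠿⠒⠒⠿⠀⠀⠀
⠿⠿⠒⠒⠒⠂⠒⣿⠒⠀⠀⠀
⠿⠿⠒⠒⠒⣿⠂⠒⠿⠀⠀⠀
⠿⠿⣿⠂⠒⠂⠂⠴⠂⠀⠀⠀
⠿⠿⠀⠀⠀⠀⠀⠀⠀⠀⠀⠀

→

⠿⠀⠀⠀⠀⠀⠀⠀⠀⠀⠀⠀
⠿⠀⠀⠀⠀⠀⠀⠀⠀⠀⠀⠀
⠿⠀⠀⠀⠀⠀⠀⠀⠀⠀⠀⠀
⠿⠀⠀⠀⠀⠀⠀⠀⠀⠀⠀⠀
⠿⠴⣿⠿⣿⠒⠒⠒⠒⠀⠀⠀
⠿⠂⠒⣿⠒⣿⠒⠂⠂⠀⠀⠀
⠿⠴⠂⠒⠒⠒⣾⠿⣿⠀⠀⠀
⠿⠂⠿⠒⠿⠒⠒⠿⠴⠀⠀⠀
⠿⠒⠒⠒⠂⠒⣿⠒⠂⠀⠀⠀
⠿⠒⠒⠒⣿⠂⠒⠿⠀⠀⠀⠀
⠿⣿⠂⠒⠂⠂⠴⠂⠀⠀⠀⠀
⠿⠀⠀⠀⠀⠀⠀⠀⠀⠀⠀⠀

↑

⠿⠀⠀⠀⠀⠀⠀⠀⠀⠀⠀⠀
⠿⠀⠀⠀⠀⠀⠀⠀⠀⠀⠀⠀
⠿⠀⠀⠀⠀⠀⠀⠀⠀⠀⠀⠀
⠿⠀⠀⠀⠀⠀⠀⠀⠀⠀⠀⠀
⠿⠀⠀⠀⠂⠴⠴⠿⣿⠀⠀⠀
⠿⠴⣿⠿⣿⠒⠒⠒⠒⠀⠀⠀
⠿⠂⠒⣿⠒⣿⣾⠂⠂⠀⠀⠀
⠿⠴⠂⠒⠒⠒⠒⠿⣿⠀⠀⠀
⠿⠂⠿⠒⠿⠒⠒⠿⠴⠀⠀⠀
⠿⠒⠒⠒⠂⠒⣿⠒⠂⠀⠀⠀
⠿⠒⠒⠒⣿⠂⠒⠿⠀⠀⠀⠀
⠿⣿⠂⠒⠂⠂⠴⠂⠀⠀⠀⠀

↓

⠿⠀⠀⠀⠀⠀⠀⠀⠀⠀⠀⠀
⠿⠀⠀⠀⠀⠀⠀⠀⠀⠀⠀⠀
⠿⠀⠀⠀⠀⠀⠀⠀⠀⠀⠀⠀
⠿⠀⠀⠀⠂⠴⠴⠿⣿⠀⠀⠀
⠿⠴⣿⠿⣿⠒⠒⠒⠒⠀⠀⠀
⠿⠂⠒⣿⠒⣿⠒⠂⠂⠀⠀⠀
⠿⠴⠂⠒⠒⠒⣾⠿⣿⠀⠀⠀
⠿⠂⠿⠒⠿⠒⠒⠿⠴⠀⠀⠀
⠿⠒⠒⠒⠂⠒⣿⠒⠂⠀⠀⠀
⠿⠒⠒⠒⣿⠂⠒⠿⠀⠀⠀⠀
⠿⣿⠂⠒⠂⠂⠴⠂⠀⠀⠀⠀
⠿⠀⠀⠀⠀⠀⠀⠀⠀⠀⠀⠀

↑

⠿⠀⠀⠀⠀⠀⠀⠀⠀⠀⠀⠀
⠿⠀⠀⠀⠀⠀⠀⠀⠀⠀⠀⠀
⠿⠀⠀⠀⠀⠀⠀⠀⠀⠀⠀⠀
⠿⠀⠀⠀⠀⠀⠀⠀⠀⠀⠀⠀
⠿⠀⠀⠀⠂⠴⠴⠿⣿⠀⠀⠀
⠿⠴⣿⠿⣿⠒⠒⠒⠒⠀⠀⠀
⠿⠂⠒⣿⠒⣿⣾⠂⠂⠀⠀⠀
⠿⠴⠂⠒⠒⠒⠒⠿⣿⠀⠀⠀
⠿⠂⠿⠒⠿⠒⠒⠿⠴⠀⠀⠀
⠿⠒⠒⠒⠂⠒⣿⠒⠂⠀⠀⠀
⠿⠒⠒⠒⣿⠂⠒⠿⠀⠀⠀⠀
⠿⣿⠂⠒⠂⠂⠴⠂⠀⠀⠀⠀

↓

⠿⠀⠀⠀⠀⠀⠀⠀⠀⠀⠀⠀
⠿⠀⠀⠀⠀⠀⠀⠀⠀⠀⠀⠀
⠿⠀⠀⠀⠀⠀⠀⠀⠀⠀⠀⠀
⠿⠀⠀⠀⠂⠴⠴⠿⣿⠀⠀⠀
⠿⠴⣿⠿⣿⠒⠒⠒⠒⠀⠀⠀
⠿⠂⠒⣿⠒⣿⠒⠂⠂⠀⠀⠀
⠿⠴⠂⠒⠒⠒⣾⠿⣿⠀⠀⠀
⠿⠂⠿⠒⠿⠒⠒⠿⠴⠀⠀⠀
⠿⠒⠒⠒⠂⠒⣿⠒⠂⠀⠀⠀
⠿⠒⠒⠒⣿⠂⠒⠿⠀⠀⠀⠀
⠿⣿⠂⠒⠂⠂⠴⠂⠀⠀⠀⠀
⠿⠀⠀⠀⠀⠀⠀⠀⠀⠀⠀⠀

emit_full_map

⠀⠀⠀⠂⠴⠴⠿⣿
⠴⣿⠿⣿⠒⠒⠒⠒
⠂⠒⣿⠒⣿⠒⠂⠂
⠴⠂⠒⠒⠒⣾⠿⣿
⠂⠿⠒⠿⠒⠒⠿⠴
⠒⠒⠒⠂⠒⣿⠒⠂
⠒⠒⠒⣿⠂⠒⠿⠀
⣿⠂⠒⠂⠂⠴⠂⠀
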